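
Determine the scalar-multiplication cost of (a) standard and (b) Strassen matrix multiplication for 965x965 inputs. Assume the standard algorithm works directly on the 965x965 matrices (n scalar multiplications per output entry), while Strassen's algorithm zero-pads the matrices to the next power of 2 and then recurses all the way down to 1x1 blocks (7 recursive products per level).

Matrix multiplication for 965x965 matrices:

Strassen's algorithm requires power-of-2 dimensions. Pad 965x965 to 1024x1024 (next power of 2).

Standard algorithm: 965^3 = 898632125 multiplications
Strassen's algorithm: 7^(log2(1024)) = 7^10 = 282475249 multiplications
Savings: 898632125 - 282475249 = 616156876 multiplications

Standard: 898632125 multiplications (965^3). Strassen: 282475249 multiplications (7^10, after padding to 1024x1024). Strassen reduces 8 recursive multiplications to 7 at each level.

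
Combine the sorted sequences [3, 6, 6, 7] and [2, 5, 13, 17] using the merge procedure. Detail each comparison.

Merging process:

Compare 3 vs 2: take 2 from right. Merged: [2]
Compare 3 vs 5: take 3 from left. Merged: [2, 3]
Compare 6 vs 5: take 5 from right. Merged: [2, 3, 5]
Compare 6 vs 13: take 6 from left. Merged: [2, 3, 5, 6]
Compare 6 vs 13: take 6 from left. Merged: [2, 3, 5, 6, 6]
Compare 7 vs 13: take 7 from left. Merged: [2, 3, 5, 6, 6, 7]
Append remaining from right: [13, 17]. Merged: [2, 3, 5, 6, 6, 7, 13, 17]

Final merged array: [2, 3, 5, 6, 6, 7, 13, 17]
Total comparisons: 6

The merged array is [2, 3, 5, 6, 6, 7, 13, 17], requiring 6 comparisons. The merge step runs in O(n) time where n is the total number of elements.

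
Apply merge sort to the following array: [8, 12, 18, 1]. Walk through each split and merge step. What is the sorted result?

Merge sort trace:

Split: [8, 12, 18, 1] -> [8, 12] and [18, 1]
  Split: [8, 12] -> [8] and [12]
  Merge: [8] + [12] -> [8, 12]
  Split: [18, 1] -> [18] and [1]
  Merge: [18] + [1] -> [1, 18]
Merge: [8, 12] + [1, 18] -> [1, 8, 12, 18]

Final sorted array: [1, 8, 12, 18]

The merge sort proceeds by recursively splitting the array and merging sorted halves.
After all merges, the sorted array is [1, 8, 12, 18].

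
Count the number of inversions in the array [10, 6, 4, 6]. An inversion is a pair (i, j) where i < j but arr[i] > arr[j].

Finding inversions in [10, 6, 4, 6]:

(0, 1): arr[0]=10 > arr[1]=6
(0, 2): arr[0]=10 > arr[2]=4
(0, 3): arr[0]=10 > arr[3]=6
(1, 2): arr[1]=6 > arr[2]=4

Total inversions: 4

The array has 4 inversion(s): (0,1), (0,2), (0,3), (1,2). Each pair (i,j) satisfies i < j and arr[i] > arr[j].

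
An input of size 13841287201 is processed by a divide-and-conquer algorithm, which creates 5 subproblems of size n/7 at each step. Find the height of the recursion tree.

For divide and conquer with division factor 7:

Problem sizes at each level:
Level 0: 13841287201
Level 1: 1977326743
Level 2: 282475249
Level 3: 40353607
Level 4: 5764801
Level 5: 823543
Level 6: 117649
Level 7: 16807
Level 8: 2401
Level 9: 343
Level 10: 49
Level 11: 7
Level 12: 1

The root is level 0 and the size-1 base case is level 12 (the tree spans levels 0 through 12, i.e. 13 levels counting the root), so the depth is the number of divisions: log_7(13841287201) = 12

The recursion tree depth is log_7(13841287201) = 12. At each level, the problem size is divided by 7, so it takes 12 divisions to reduce to a base case of size 1. The algorithm makes 5 recursive calls at each level.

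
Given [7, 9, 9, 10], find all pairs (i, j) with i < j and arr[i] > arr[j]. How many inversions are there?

Finding inversions in [7, 9, 9, 10]:


Total inversions: 0

The array has 0 inversions. It is already sorted.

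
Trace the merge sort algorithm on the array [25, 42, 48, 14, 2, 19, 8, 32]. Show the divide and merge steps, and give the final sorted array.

Merge sort trace:

Split: [25, 42, 48, 14, 2, 19, 8, 32] -> [25, 42, 48, 14] and [2, 19, 8, 32]
  Split: [25, 42, 48, 14] -> [25, 42] and [48, 14]
    Split: [25, 42] -> [25] and [42]
    Merge: [25] + [42] -> [25, 42]
    Split: [48, 14] -> [48] and [14]
    Merge: [48] + [14] -> [14, 48]
  Merge: [25, 42] + [14, 48] -> [14, 25, 42, 48]
  Split: [2, 19, 8, 32] -> [2, 19] and [8, 32]
    Split: [2, 19] -> [2] and [19]
    Merge: [2] + [19] -> [2, 19]
    Split: [8, 32] -> [8] and [32]
    Merge: [8] + [32] -> [8, 32]
  Merge: [2, 19] + [8, 32] -> [2, 8, 19, 32]
Merge: [14, 25, 42, 48] + [2, 8, 19, 32] -> [2, 8, 14, 19, 25, 32, 42, 48]

Final sorted array: [2, 8, 14, 19, 25, 32, 42, 48]

The merge sort proceeds by recursively splitting the array and merging sorted halves.
After all merges, the sorted array is [2, 8, 14, 19, 25, 32, 42, 48].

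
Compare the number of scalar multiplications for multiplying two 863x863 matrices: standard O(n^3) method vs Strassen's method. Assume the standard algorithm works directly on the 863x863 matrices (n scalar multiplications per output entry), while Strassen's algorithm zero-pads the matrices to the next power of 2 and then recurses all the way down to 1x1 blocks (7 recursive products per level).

Matrix multiplication for 863x863 matrices:

Strassen's algorithm requires power-of-2 dimensions. Pad 863x863 to 1024x1024 (next power of 2).

Standard algorithm: 863^3 = 642735647 multiplications
Strassen's algorithm: 7^(log2(1024)) = 7^10 = 282475249 multiplications
Savings: 642735647 - 282475249 = 360260398 multiplications

Standard: 642735647 multiplications (863^3). Strassen: 282475249 multiplications (7^10, after padding to 1024x1024). Strassen reduces 8 recursive multiplications to 7 at each level.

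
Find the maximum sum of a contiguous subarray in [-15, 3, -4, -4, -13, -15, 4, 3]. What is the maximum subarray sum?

Using Kadane's algorithm on [-15, 3, -4, -4, -13, -15, 4, 3]:

Scanning through the array:
Position 1 (value 3): max_ending_here = 3, max_so_far = 3
Position 2 (value -4): max_ending_here = -1, max_so_far = 3
Position 3 (value -4): max_ending_here = -4, max_so_far = 3
Position 4 (value -13): max_ending_here = -13, max_so_far = 3
Position 5 (value -15): max_ending_here = -15, max_so_far = 3
Position 6 (value 4): max_ending_here = 4, max_so_far = 4
Position 7 (value 3): max_ending_here = 7, max_so_far = 7

Maximum subarray: [4, 3]
Maximum sum: 7

The maximum subarray is [4, 3] with sum 7. This subarray runs from index 6 to index 7.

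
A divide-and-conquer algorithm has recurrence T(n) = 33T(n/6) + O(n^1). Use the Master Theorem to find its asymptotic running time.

Master Theorem for T(n) = 33T(n/6) + O(n^1):

a = 33, b = 6, c = 1
log_b(a) = log_6(33) = 1.9514

Case 1: c = 1 < log_6(33) = 1.9514
T(n) = O(n^(log_6 33))

For T(n) = 33T(n/6) + O(n^1): log_6(33) = 1.9514. This is Case 1 of the Master Theorem (c < log_b(a), work dominated by leaves), giving O(n^(log_6 33)).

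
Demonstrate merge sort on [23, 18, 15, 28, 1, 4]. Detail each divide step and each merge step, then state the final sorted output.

Merge sort trace:

Split: [23, 18, 15, 28, 1, 4] -> [23, 18, 15] and [28, 1, 4]
  Split: [23, 18, 15] -> [23] and [18, 15]
    Split: [18, 15] -> [18] and [15]
    Merge: [18] + [15] -> [15, 18]
  Merge: [23] + [15, 18] -> [15, 18, 23]
  Split: [28, 1, 4] -> [28] and [1, 4]
    Split: [1, 4] -> [1] and [4]
    Merge: [1] + [4] -> [1, 4]
  Merge: [28] + [1, 4] -> [1, 4, 28]
Merge: [15, 18, 23] + [1, 4, 28] -> [1, 4, 15, 18, 23, 28]

Final sorted array: [1, 4, 15, 18, 23, 28]

The merge sort proceeds by recursively splitting the array and merging sorted halves.
After all merges, the sorted array is [1, 4, 15, 18, 23, 28].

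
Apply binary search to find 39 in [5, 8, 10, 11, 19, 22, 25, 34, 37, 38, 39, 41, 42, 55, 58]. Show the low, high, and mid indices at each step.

Binary search for 39 in [5, 8, 10, 11, 19, 22, 25, 34, 37, 38, 39, 41, 42, 55, 58]:

lo=0, hi=14, mid=7, arr[mid]=34 -> 34 < 39, search right half
lo=8, hi=14, mid=11, arr[mid]=41 -> 41 > 39, search left half
lo=8, hi=10, mid=9, arr[mid]=38 -> 38 < 39, search right half
lo=10, hi=10, mid=10, arr[mid]=39 -> Found target at index 10!

Binary search finds 39 at index 10 after 4 comparisons. The search repeatedly halves the search space by comparing with the middle element.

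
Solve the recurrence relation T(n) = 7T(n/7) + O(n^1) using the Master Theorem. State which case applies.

Master Theorem for T(n) = 7T(n/7) + O(n^1):

a = 7, b = 7, c = 1
log_b(a) = log_7(7) = 1.0000

Case 2: c = 1 = log_7(7) = 1.0000
T(n) = O(n^1 log n) = O(n log n)

For T(n) = 7T(n/7) + O(n^1): log_7(7) = 1.0000. This is Case 2 of the Master Theorem (c = log_b(a), equal work at all levels), giving O(n log n).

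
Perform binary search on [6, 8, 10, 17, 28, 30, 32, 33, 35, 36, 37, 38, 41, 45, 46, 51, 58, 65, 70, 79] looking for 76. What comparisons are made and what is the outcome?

Binary search for 76 in [6, 8, 10, 17, 28, 30, 32, 33, 35, 36, 37, 38, 41, 45, 46, 51, 58, 65, 70, 79]:

lo=0, hi=19, mid=9, arr[mid]=36 -> 36 < 76, search right half
lo=10, hi=19, mid=14, arr[mid]=46 -> 46 < 76, search right half
lo=15, hi=19, mid=17, arr[mid]=65 -> 65 < 76, search right half
lo=18, hi=19, mid=18, arr[mid]=70 -> 70 < 76, search right half
lo=19, hi=19, mid=19, arr[mid]=79 -> 79 > 76, search left half
lo=19 > hi=18, target 76 not found

Binary search determines that 76 is not in the array after 5 comparisons. The search space was exhausted without finding the target.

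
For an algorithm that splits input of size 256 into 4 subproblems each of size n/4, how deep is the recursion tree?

For divide and conquer with division factor 4:

Problem sizes at each level:
Level 0: 256
Level 1: 64
Level 2: 16
Level 3: 4
Level 4: 1

The root is level 0 and the size-1 base case is level 4 (the tree spans levels 0 through 4, i.e. 5 levels counting the root), so the depth is the number of divisions: log_4(256) = 4

The recursion tree depth is log_4(256) = 4. At each level, the problem size is divided by 4, so it takes 4 divisions to reduce to a base case of size 1. The algorithm makes 4 recursive calls at each level.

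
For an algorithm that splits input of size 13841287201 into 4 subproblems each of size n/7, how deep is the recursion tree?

For divide and conquer with division factor 7:

Problem sizes at each level:
Level 0: 13841287201
Level 1: 1977326743
Level 2: 282475249
Level 3: 40353607
Level 4: 5764801
Level 5: 823543
Level 6: 117649
Level 7: 16807
Level 8: 2401
Level 9: 343
Level 10: 49
Level 11: 7
Level 12: 1

The root is level 0 and the size-1 base case is level 12 (the tree spans levels 0 through 12, i.e. 13 levels counting the root), so the depth is the number of divisions: log_7(13841287201) = 12

The recursion tree depth is log_7(13841287201) = 12. At each level, the problem size is divided by 7, so it takes 12 divisions to reduce to a base case of size 1. The algorithm makes 4 recursive calls at each level.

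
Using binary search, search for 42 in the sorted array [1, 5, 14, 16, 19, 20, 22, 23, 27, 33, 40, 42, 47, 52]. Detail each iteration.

Binary search for 42 in [1, 5, 14, 16, 19, 20, 22, 23, 27, 33, 40, 42, 47, 52]:

lo=0, hi=13, mid=6, arr[mid]=22 -> 22 < 42, search right half
lo=7, hi=13, mid=10, arr[mid]=40 -> 40 < 42, search right half
lo=11, hi=13, mid=12, arr[mid]=47 -> 47 > 42, search left half
lo=11, hi=11, mid=11, arr[mid]=42 -> Found target at index 11!

Binary search finds 42 at index 11 after 4 comparisons. The search repeatedly halves the search space by comparing with the middle element.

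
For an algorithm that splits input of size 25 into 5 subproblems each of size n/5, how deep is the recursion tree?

For divide and conquer with division factor 5:

Problem sizes at each level:
Level 0: 25
Level 1: 5
Level 2: 1

The root is level 0 and the size-1 base case is level 2 (the tree spans levels 0 through 2, i.e. 3 levels counting the root), so the depth is the number of divisions: log_5(25) = 2

The recursion tree depth is log_5(25) = 2. At each level, the problem size is divided by 5, so it takes 2 divisions to reduce to a base case of size 1. The algorithm makes 5 recursive calls at each level.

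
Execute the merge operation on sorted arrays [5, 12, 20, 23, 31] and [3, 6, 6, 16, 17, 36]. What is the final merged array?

Merging process:

Compare 5 vs 3: take 3 from right. Merged: [3]
Compare 5 vs 6: take 5 from left. Merged: [3, 5]
Compare 12 vs 6: take 6 from right. Merged: [3, 5, 6]
Compare 12 vs 6: take 6 from right. Merged: [3, 5, 6, 6]
Compare 12 vs 16: take 12 from left. Merged: [3, 5, 6, 6, 12]
Compare 20 vs 16: take 16 from right. Merged: [3, 5, 6, 6, 12, 16]
Compare 20 vs 17: take 17 from right. Merged: [3, 5, 6, 6, 12, 16, 17]
Compare 20 vs 36: take 20 from left. Merged: [3, 5, 6, 6, 12, 16, 17, 20]
Compare 23 vs 36: take 23 from left. Merged: [3, 5, 6, 6, 12, 16, 17, 20, 23]
Compare 31 vs 36: take 31 from left. Merged: [3, 5, 6, 6, 12, 16, 17, 20, 23, 31]
Append remaining from right: [36]. Merged: [3, 5, 6, 6, 12, 16, 17, 20, 23, 31, 36]

Final merged array: [3, 5, 6, 6, 12, 16, 17, 20, 23, 31, 36]
Total comparisons: 10

The merged array is [3, 5, 6, 6, 12, 16, 17, 20, 23, 31, 36], requiring 10 comparisons. The merge step runs in O(n) time where n is the total number of elements.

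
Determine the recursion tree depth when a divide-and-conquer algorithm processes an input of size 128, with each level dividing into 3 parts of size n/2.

For divide and conquer with division factor 2:

Problem sizes at each level:
Level 0: 128
Level 1: 64
Level 2: 32
Level 3: 16
Level 4: 8
Level 5: 4
Level 6: 2
Level 7: 1

The root is level 0 and the size-1 base case is level 7 (the tree spans levels 0 through 7, i.e. 8 levels counting the root), so the depth is the number of divisions: log_2(128) = 7

The recursion tree depth is log_2(128) = 7. At each level, the problem size is divided by 2, so it takes 7 divisions to reduce to a base case of size 1. The algorithm makes 3 recursive calls at each level.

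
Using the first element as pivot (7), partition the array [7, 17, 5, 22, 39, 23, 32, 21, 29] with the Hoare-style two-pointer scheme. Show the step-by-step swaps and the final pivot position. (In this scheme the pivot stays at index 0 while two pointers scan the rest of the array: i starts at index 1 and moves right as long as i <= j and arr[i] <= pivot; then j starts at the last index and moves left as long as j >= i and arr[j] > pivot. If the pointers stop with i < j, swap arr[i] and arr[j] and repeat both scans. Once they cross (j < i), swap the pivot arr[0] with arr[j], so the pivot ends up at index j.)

Hoare-style two-pointer partition with pivot = 7:

Initial array: [7, 17, 5, 22, 39, 23, 32, 21, 29]

Pointers start at i = 1, j = 8.
i stops at index 1 (arr[1]=17 > 7), j stops at index 2 (arr[2]=5 <= 7): swap arr[1] and arr[2], array becomes [7, 5, 17, 22, 39, 23, 32, 21, 29]
i ends at 2, j ends at 1: the pointers have crossed (j < i), so scanning stops.

Swap pivot arr[0] with arr[1] to place pivot at position 1: [5, 7, 17, 22, 39, 23, 32, 21, 29]
Pivot position: 1

After partitioning with pivot 7, the array becomes [5, 7, 17, 22, 39, 23, 32, 21, 29]. The pivot is placed at index 1. All elements to the left of the pivot are <= 7, and all elements to the right are > 7.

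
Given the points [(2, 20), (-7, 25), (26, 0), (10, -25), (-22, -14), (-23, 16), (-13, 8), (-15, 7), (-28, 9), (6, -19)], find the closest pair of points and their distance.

Computing all pairwise distances among 10 points:

d((2, 20), (-7, 25)) = 10.2956
d((2, 20), (26, 0)) = 31.241
d((2, 20), (10, -25)) = 45.7056
d((2, 20), (-22, -14)) = 41.6173
d((2, 20), (-23, 16)) = 25.318
d((2, 20), (-13, 8)) = 19.2094
d((2, 20), (-15, 7)) = 21.4009
d((2, 20), (-28, 9)) = 31.9531
d((2, 20), (6, -19)) = 39.2046
d((-7, 25), (26, 0)) = 41.4005
d((-7, 25), (10, -25)) = 52.811
d((-7, 25), (-22, -14)) = 41.7852
d((-7, 25), (-23, 16)) = 18.3576
d((-7, 25), (-13, 8)) = 18.0278
d((-7, 25), (-15, 7)) = 19.6977
d((-7, 25), (-28, 9)) = 26.4008
d((-7, 25), (6, -19)) = 45.8803
d((26, 0), (10, -25)) = 29.6816
d((26, 0), (-22, -14)) = 50.0
d((26, 0), (-23, 16)) = 51.5461
d((26, 0), (-13, 8)) = 39.8121
d((26, 0), (-15, 7)) = 41.5933
d((26, 0), (-28, 9)) = 54.7449
d((26, 0), (6, -19)) = 27.5862
d((10, -25), (-22, -14)) = 33.8378
d((10, -25), (-23, 16)) = 52.6308
d((10, -25), (-13, 8)) = 40.2244
d((10, -25), (-15, 7)) = 40.6079
d((10, -25), (-28, 9)) = 50.9902
d((10, -25), (6, -19)) = 7.2111
d((-22, -14), (-23, 16)) = 30.0167
d((-22, -14), (-13, 8)) = 23.7697
d((-22, -14), (-15, 7)) = 22.1359
d((-22, -14), (-28, 9)) = 23.7697
d((-22, -14), (6, -19)) = 28.4429
d((-23, 16), (-13, 8)) = 12.8062
d((-23, 16), (-15, 7)) = 12.0416
d((-23, 16), (-28, 9)) = 8.6023
d((-23, 16), (6, -19)) = 45.4533
d((-13, 8), (-15, 7)) = 2.2361 <-- minimum
d((-13, 8), (-28, 9)) = 15.0333
d((-13, 8), (6, -19)) = 33.0151
d((-15, 7), (-28, 9)) = 13.1529
d((-15, 7), (6, -19)) = 33.4215
d((-28, 9), (6, -19)) = 44.0454

Closest pair: (-13, 8) and (-15, 7) with distance 2.2361

The closest pair is (-13, 8) and (-15, 7) with Euclidean distance 2.2361. For 10 points, brute-force pairwise comparison is shown above. For large n, the divide-and-conquer algorithm (sort by x, recurse on halves, check the dividing strip) achieves O(n log n).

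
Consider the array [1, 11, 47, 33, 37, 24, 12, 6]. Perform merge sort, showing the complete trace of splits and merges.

Merge sort trace:

Split: [1, 11, 47, 33, 37, 24, 12, 6] -> [1, 11, 47, 33] and [37, 24, 12, 6]
  Split: [1, 11, 47, 33] -> [1, 11] and [47, 33]
    Split: [1, 11] -> [1] and [11]
    Merge: [1] + [11] -> [1, 11]
    Split: [47, 33] -> [47] and [33]
    Merge: [47] + [33] -> [33, 47]
  Merge: [1, 11] + [33, 47] -> [1, 11, 33, 47]
  Split: [37, 24, 12, 6] -> [37, 24] and [12, 6]
    Split: [37, 24] -> [37] and [24]
    Merge: [37] + [24] -> [24, 37]
    Split: [12, 6] -> [12] and [6]
    Merge: [12] + [6] -> [6, 12]
  Merge: [24, 37] + [6, 12] -> [6, 12, 24, 37]
Merge: [1, 11, 33, 47] + [6, 12, 24, 37] -> [1, 6, 11, 12, 24, 33, 37, 47]

Final sorted array: [1, 6, 11, 12, 24, 33, 37, 47]

The merge sort proceeds by recursively splitting the array and merging sorted halves.
After all merges, the sorted array is [1, 6, 11, 12, 24, 33, 37, 47].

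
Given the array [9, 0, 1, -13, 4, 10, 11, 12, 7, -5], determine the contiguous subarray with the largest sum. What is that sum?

Using Kadane's algorithm on [9, 0, 1, -13, 4, 10, 11, 12, 7, -5]:

Scanning through the array:
Position 1 (value 0): max_ending_here = 9, max_so_far = 9
Position 2 (value 1): max_ending_here = 10, max_so_far = 10
Position 3 (value -13): max_ending_here = -3, max_so_far = 10
Position 4 (value 4): max_ending_here = 4, max_so_far = 10
Position 5 (value 10): max_ending_here = 14, max_so_far = 14
Position 6 (value 11): max_ending_here = 25, max_so_far = 25
Position 7 (value 12): max_ending_here = 37, max_so_far = 37
Position 8 (value 7): max_ending_here = 44, max_so_far = 44
Position 9 (value -5): max_ending_here = 39, max_so_far = 44

Maximum subarray: [4, 10, 11, 12, 7]
Maximum sum: 44

The maximum subarray is [4, 10, 11, 12, 7] with sum 44. This subarray runs from index 4 to index 8.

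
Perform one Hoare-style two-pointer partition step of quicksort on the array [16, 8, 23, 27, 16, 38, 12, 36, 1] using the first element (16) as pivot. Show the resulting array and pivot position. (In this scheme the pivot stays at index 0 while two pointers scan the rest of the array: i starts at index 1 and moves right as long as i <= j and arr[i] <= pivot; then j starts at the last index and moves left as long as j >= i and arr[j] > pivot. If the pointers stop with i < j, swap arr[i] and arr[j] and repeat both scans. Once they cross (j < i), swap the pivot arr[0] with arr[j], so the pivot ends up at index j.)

Hoare-style two-pointer partition with pivot = 16:

Initial array: [16, 8, 23, 27, 16, 38, 12, 36, 1]

Pointers start at i = 1, j = 8.
i stops at index 2 (arr[2]=23 > 16), j stops at index 8 (arr[8]=1 <= 16): swap arr[2] and arr[8], array becomes [16, 8, 1, 27, 16, 38, 12, 36, 23]
i stops at index 3 (arr[3]=27 > 16), j stops at index 6 (arr[6]=12 <= 16): swap arr[3] and arr[6], array becomes [16, 8, 1, 12, 16, 38, 27, 36, 23]
i ends at 5, j ends at 4: the pointers have crossed (j < i), so scanning stops.

Swap pivot arr[0] with arr[4] to place pivot at position 4: [16, 8, 1, 12, 16, 38, 27, 36, 23]
Pivot position: 4

After partitioning with pivot 16, the array becomes [16, 8, 1, 12, 16, 38, 27, 36, 23]. The pivot is placed at index 4. All elements to the left of the pivot are <= 16, and all elements to the right are > 16.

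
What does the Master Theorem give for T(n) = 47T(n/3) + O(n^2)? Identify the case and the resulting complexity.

Master Theorem for T(n) = 47T(n/3) + O(n^2):

a = 47, b = 3, c = 2
log_b(a) = log_3(47) = 3.5046

Case 1: c = 2 < log_3(47) = 3.5046
T(n) = O(n^(log_3 47))

For T(n) = 47T(n/3) + O(n^2): log_3(47) = 3.5046. This is Case 1 of the Master Theorem (c < log_b(a), work dominated by leaves), giving O(n^(log_3 47)).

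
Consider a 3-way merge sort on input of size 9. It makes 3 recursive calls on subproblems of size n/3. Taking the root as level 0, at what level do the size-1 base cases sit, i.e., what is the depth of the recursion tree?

For divide and conquer with division factor 3:

Problem sizes at each level:
Level 0: 9
Level 1: 3
Level 2: 1

The root is level 0 and the size-1 base case is level 2 (the tree spans levels 0 through 2, i.e. 3 levels counting the root), so the depth is the number of divisions: log_3(9) = 2

The recursion tree depth is log_3(9) = 2. At each level, the problem size is divided by 3, so it takes 2 divisions to reduce to a base case of size 1. The algorithm makes 3 recursive calls at each level.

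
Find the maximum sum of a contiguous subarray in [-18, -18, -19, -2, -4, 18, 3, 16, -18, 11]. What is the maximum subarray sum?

Using Kadane's algorithm on [-18, -18, -19, -2, -4, 18, 3, 16, -18, 11]:

Scanning through the array:
Position 1 (value -18): max_ending_here = -18, max_so_far = -18
Position 2 (value -19): max_ending_here = -19, max_so_far = -18
Position 3 (value -2): max_ending_here = -2, max_so_far = -2
Position 4 (value -4): max_ending_here = -4, max_so_far = -2
Position 5 (value 18): max_ending_here = 18, max_so_far = 18
Position 6 (value 3): max_ending_here = 21, max_so_far = 21
Position 7 (value 16): max_ending_here = 37, max_so_far = 37
Position 8 (value -18): max_ending_here = 19, max_so_far = 37
Position 9 (value 11): max_ending_here = 30, max_so_far = 37

Maximum subarray: [18, 3, 16]
Maximum sum: 37

The maximum subarray is [18, 3, 16] with sum 37. This subarray runs from index 5 to index 7.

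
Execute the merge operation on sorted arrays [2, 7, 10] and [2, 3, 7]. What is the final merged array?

Merging process:

Compare 2 vs 2: take 2 from left. Merged: [2]
Compare 7 vs 2: take 2 from right. Merged: [2, 2]
Compare 7 vs 3: take 3 from right. Merged: [2, 2, 3]
Compare 7 vs 7: take 7 from left. Merged: [2, 2, 3, 7]
Compare 10 vs 7: take 7 from right. Merged: [2, 2, 3, 7, 7]
Append remaining from left: [10]. Merged: [2, 2, 3, 7, 7, 10]

Final merged array: [2, 2, 3, 7, 7, 10]
Total comparisons: 5

The merged array is [2, 2, 3, 7, 7, 10], requiring 5 comparisons. The merge step runs in O(n) time where n is the total number of elements.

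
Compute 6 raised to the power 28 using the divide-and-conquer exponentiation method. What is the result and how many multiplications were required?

Computing 6^28 by squaring (build up from 6^1; each line after the first costs one multiplication):

6^1 = 6
6^2 = (6^1)^2 = 6^2 = 36
6^3 = 6 * 6^2 = 6 * 36 = 216
6^6 = (6^3)^2 = 216^2 = 46656
6^7 = 6 * 6^6 = 6 * 46656 = 279936
6^14 = (6^7)^2 = 279936^2 = 78364164096
6^28 = (6^14)^2 = 78364164096^2 = 6140942214464815497216

Result: 6140942214464815497216
Multiplications needed: 6 (6 lines after 6^1)

6^28 = 6140942214464815497216. Using exponentiation by squaring, this requires 6 multiplications. The key idea: if the exponent is even, square the half-power; if odd, multiply by the base once.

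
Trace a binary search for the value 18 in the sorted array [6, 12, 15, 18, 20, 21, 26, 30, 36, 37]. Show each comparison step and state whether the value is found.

Binary search for 18 in [6, 12, 15, 18, 20, 21, 26, 30, 36, 37]:

lo=0, hi=9, mid=4, arr[mid]=20 -> 20 > 18, search left half
lo=0, hi=3, mid=1, arr[mid]=12 -> 12 < 18, search right half
lo=2, hi=3, mid=2, arr[mid]=15 -> 15 < 18, search right half
lo=3, hi=3, mid=3, arr[mid]=18 -> Found target at index 3!

Binary search finds 18 at index 3 after 4 comparisons. The search repeatedly halves the search space by comparing with the middle element.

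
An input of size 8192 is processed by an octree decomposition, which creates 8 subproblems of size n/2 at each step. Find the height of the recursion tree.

For divide and conquer with division factor 2:

Problem sizes at each level:
Level 0: 8192
Level 1: 4096
Level 2: 2048
Level 3: 1024
Level 4: 512
Level 5: 256
Level 6: 128
Level 7: 64
Level 8: 32
Level 9: 16
Level 10: 8
Level 11: 4
Level 12: 2
Level 13: 1

The root is level 0 and the size-1 base case is level 13 (the tree spans levels 0 through 13, i.e. 14 levels counting the root), so the depth is the number of divisions: log_2(8192) = 13

The recursion tree depth is log_2(8192) = 13. At each level, the problem size is divided by 2, so it takes 13 divisions to reduce to a base case of size 1. The algorithm makes 8 recursive calls at each level.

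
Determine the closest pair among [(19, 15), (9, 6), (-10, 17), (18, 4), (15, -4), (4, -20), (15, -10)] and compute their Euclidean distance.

Computing all pairwise distances among 7 points:

d((19, 15), (9, 6)) = 13.4536
d((19, 15), (-10, 17)) = 29.0689
d((19, 15), (18, 4)) = 11.0454
d((19, 15), (15, -4)) = 19.4165
d((19, 15), (4, -20)) = 38.0789
d((19, 15), (15, -10)) = 25.318
d((9, 6), (-10, 17)) = 21.9545
d((9, 6), (18, 4)) = 9.2195
d((9, 6), (15, -4)) = 11.6619
d((9, 6), (4, -20)) = 26.4764
d((9, 6), (15, -10)) = 17.088
d((-10, 17), (18, 4)) = 30.8707
d((-10, 17), (15, -4)) = 32.6497
d((-10, 17), (4, -20)) = 39.5601
d((-10, 17), (15, -10)) = 36.7967
d((18, 4), (15, -4)) = 8.544
d((18, 4), (4, -20)) = 27.7849
d((18, 4), (15, -10)) = 14.3178
d((15, -4), (4, -20)) = 19.4165
d((15, -4), (15, -10)) = 6.0 <-- minimum
d((4, -20), (15, -10)) = 14.8661

Closest pair: (15, -4) and (15, -10) with distance 6.0

The closest pair is (15, -4) and (15, -10) with Euclidean distance 6.0. For 7 points, brute-force pairwise comparison is shown above. For large n, the divide-and-conquer algorithm (sort by x, recurse on halves, check the dividing strip) achieves O(n log n).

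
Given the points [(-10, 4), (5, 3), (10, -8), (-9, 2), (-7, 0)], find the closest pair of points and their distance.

Computing all pairwise distances among 5 points:

d((-10, 4), (5, 3)) = 15.0333
d((-10, 4), (10, -8)) = 23.3238
d((-10, 4), (-9, 2)) = 2.2361 <-- minimum
d((-10, 4), (-7, 0)) = 5.0
d((5, 3), (10, -8)) = 12.083
d((5, 3), (-9, 2)) = 14.0357
d((5, 3), (-7, 0)) = 12.3693
d((10, -8), (-9, 2)) = 21.4709
d((10, -8), (-7, 0)) = 18.7883
d((-9, 2), (-7, 0)) = 2.8284

Closest pair: (-10, 4) and (-9, 2) with distance 2.2361

The closest pair is (-10, 4) and (-9, 2) with Euclidean distance 2.2361. For 5 points, brute-force pairwise comparison is shown above. For large n, the divide-and-conquer algorithm (sort by x, recurse on halves, check the dividing strip) achieves O(n log n).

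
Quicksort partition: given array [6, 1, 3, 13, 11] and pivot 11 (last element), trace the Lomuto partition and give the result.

Lomuto partition with pivot = 11:

Initial array: [6, 1, 3, 13, 11]

arr[0]=6 <= 11: swap with position 0, array becomes [6, 1, 3, 13, 11]
arr[1]=1 <= 11: swap with position 1, array becomes [6, 1, 3, 13, 11]
arr[2]=3 <= 11: swap with position 2, array becomes [6, 1, 3, 13, 11]
arr[3]=13 > 11: no swap

Place pivot at position 3: [6, 1, 3, 11, 13]
Pivot position: 3

After partitioning with pivot 11, the array becomes [6, 1, 3, 11, 13]. The pivot is placed at index 3. All elements to the left of the pivot are <= 11, and all elements to the right are > 11.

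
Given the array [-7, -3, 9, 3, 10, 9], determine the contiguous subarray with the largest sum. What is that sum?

Using Kadane's algorithm on [-7, -3, 9, 3, 10, 9]:

Scanning through the array:
Position 1 (value -3): max_ending_here = -3, max_so_far = -3
Position 2 (value 9): max_ending_here = 9, max_so_far = 9
Position 3 (value 3): max_ending_here = 12, max_so_far = 12
Position 4 (value 10): max_ending_here = 22, max_so_far = 22
Position 5 (value 9): max_ending_here = 31, max_so_far = 31

Maximum subarray: [9, 3, 10, 9]
Maximum sum: 31

The maximum subarray is [9, 3, 10, 9] with sum 31. This subarray runs from index 2 to index 5.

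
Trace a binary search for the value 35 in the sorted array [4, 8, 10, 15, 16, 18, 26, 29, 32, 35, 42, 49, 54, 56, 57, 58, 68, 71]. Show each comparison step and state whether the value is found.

Binary search for 35 in [4, 8, 10, 15, 16, 18, 26, 29, 32, 35, 42, 49, 54, 56, 57, 58, 68, 71]:

lo=0, hi=17, mid=8, arr[mid]=32 -> 32 < 35, search right half
lo=9, hi=17, mid=13, arr[mid]=56 -> 56 > 35, search left half
lo=9, hi=12, mid=10, arr[mid]=42 -> 42 > 35, search left half
lo=9, hi=9, mid=9, arr[mid]=35 -> Found target at index 9!

Binary search finds 35 at index 9 after 4 comparisons. The search repeatedly halves the search space by comparing with the middle element.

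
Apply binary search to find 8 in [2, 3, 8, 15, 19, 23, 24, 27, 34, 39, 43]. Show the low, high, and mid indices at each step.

Binary search for 8 in [2, 3, 8, 15, 19, 23, 24, 27, 34, 39, 43]:

lo=0, hi=10, mid=5, arr[mid]=23 -> 23 > 8, search left half
lo=0, hi=4, mid=2, arr[mid]=8 -> Found target at index 2!

Binary search finds 8 at index 2 after 2 comparisons. The search repeatedly halves the search space by comparing with the middle element.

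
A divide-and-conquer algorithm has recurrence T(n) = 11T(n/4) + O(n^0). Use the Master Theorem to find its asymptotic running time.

Master Theorem for T(n) = 11T(n/4) + O(n^0):

a = 11, b = 4, c = 0
log_b(a) = log_4(11) = 1.7297

Case 1: c = 0 < log_4(11) = 1.7297
T(n) = O(n^(log_4 11))

For T(n) = 11T(n/4) + O(n^0): log_4(11) = 1.7297. This is Case 1 of the Master Theorem (c < log_b(a), work dominated by leaves), giving O(n^(log_4 11)).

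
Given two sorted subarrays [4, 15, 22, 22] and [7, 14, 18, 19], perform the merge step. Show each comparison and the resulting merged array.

Merging process:

Compare 4 vs 7: take 4 from left. Merged: [4]
Compare 15 vs 7: take 7 from right. Merged: [4, 7]
Compare 15 vs 14: take 14 from right. Merged: [4, 7, 14]
Compare 15 vs 18: take 15 from left. Merged: [4, 7, 14, 15]
Compare 22 vs 18: take 18 from right. Merged: [4, 7, 14, 15, 18]
Compare 22 vs 19: take 19 from right. Merged: [4, 7, 14, 15, 18, 19]
Append remaining from left: [22, 22]. Merged: [4, 7, 14, 15, 18, 19, 22, 22]

Final merged array: [4, 7, 14, 15, 18, 19, 22, 22]
Total comparisons: 6

The merged array is [4, 7, 14, 15, 18, 19, 22, 22], requiring 6 comparisons. The merge step runs in O(n) time where n is the total number of elements.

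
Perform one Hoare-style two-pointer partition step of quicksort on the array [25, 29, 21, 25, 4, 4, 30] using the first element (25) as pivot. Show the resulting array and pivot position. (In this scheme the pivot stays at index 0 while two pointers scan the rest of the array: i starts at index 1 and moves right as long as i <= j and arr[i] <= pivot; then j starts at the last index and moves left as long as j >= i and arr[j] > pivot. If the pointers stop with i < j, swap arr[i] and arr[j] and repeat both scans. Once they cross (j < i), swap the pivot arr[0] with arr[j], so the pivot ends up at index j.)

Hoare-style two-pointer partition with pivot = 25:

Initial array: [25, 29, 21, 25, 4, 4, 30]

Pointers start at i = 1, j = 6.
i stops at index 1 (arr[1]=29 > 25), j stops at index 5 (arr[5]=4 <= 25): swap arr[1] and arr[5], array becomes [25, 4, 21, 25, 4, 29, 30]
i ends at 5, j ends at 4: the pointers have crossed (j < i), so scanning stops.

Swap pivot arr[0] with arr[4] to place pivot at position 4: [4, 4, 21, 25, 25, 29, 30]
Pivot position: 4

After partitioning with pivot 25, the array becomes [4, 4, 21, 25, 25, 29, 30]. The pivot is placed at index 4. All elements to the left of the pivot are <= 25, and all elements to the right are > 25.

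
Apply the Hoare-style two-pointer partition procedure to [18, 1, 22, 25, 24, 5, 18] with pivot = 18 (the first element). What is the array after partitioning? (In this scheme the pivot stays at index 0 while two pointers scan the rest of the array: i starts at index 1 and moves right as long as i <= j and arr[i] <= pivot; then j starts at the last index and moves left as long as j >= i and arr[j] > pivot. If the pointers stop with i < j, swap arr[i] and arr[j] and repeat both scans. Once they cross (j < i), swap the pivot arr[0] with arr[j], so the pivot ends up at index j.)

Hoare-style two-pointer partition with pivot = 18:

Initial array: [18, 1, 22, 25, 24, 5, 18]

Pointers start at i = 1, j = 6.
i stops at index 2 (arr[2]=22 > 18), j stops at index 6 (arr[6]=18 <= 18): swap arr[2] and arr[6], array becomes [18, 1, 18, 25, 24, 5, 22]
i stops at index 3 (arr[3]=25 > 18), j stops at index 5 (arr[5]=5 <= 18): swap arr[3] and arr[5], array becomes [18, 1, 18, 5, 24, 25, 22]
i ends at 4, j ends at 3: the pointers have crossed (j < i), so scanning stops.

Swap pivot arr[0] with arr[3] to place pivot at position 3: [5, 1, 18, 18, 24, 25, 22]
Pivot position: 3

After partitioning with pivot 18, the array becomes [5, 1, 18, 18, 24, 25, 22]. The pivot is placed at index 3. All elements to the left of the pivot are <= 18, and all elements to the right are > 18.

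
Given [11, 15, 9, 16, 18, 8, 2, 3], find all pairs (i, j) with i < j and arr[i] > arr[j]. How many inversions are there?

Finding inversions in [11, 15, 9, 16, 18, 8, 2, 3]:

(0, 2): arr[0]=11 > arr[2]=9
(0, 5): arr[0]=11 > arr[5]=8
(0, 6): arr[0]=11 > arr[6]=2
(0, 7): arr[0]=11 > arr[7]=3
(1, 2): arr[1]=15 > arr[2]=9
(1, 5): arr[1]=15 > arr[5]=8
(1, 6): arr[1]=15 > arr[6]=2
(1, 7): arr[1]=15 > arr[7]=3
(2, 5): arr[2]=9 > arr[5]=8
(2, 6): arr[2]=9 > arr[6]=2
(2, 7): arr[2]=9 > arr[7]=3
(3, 5): arr[3]=16 > arr[5]=8
(3, 6): arr[3]=16 > arr[6]=2
(3, 7): arr[3]=16 > arr[7]=3
(4, 5): arr[4]=18 > arr[5]=8
(4, 6): arr[4]=18 > arr[6]=2
(4, 7): arr[4]=18 > arr[7]=3
(5, 6): arr[5]=8 > arr[6]=2
(5, 7): arr[5]=8 > arr[7]=3

Total inversions: 19

The array has 19 inversion(s): (0,2), (0,5), (0,6), (0,7), (1,2), (1,5), (1,6), (1,7), (2,5), (2,6), (2,7), (3,5), (3,6), (3,7), (4,5), (4,6), (4,7), (5,6), (5,7). Each pair (i,j) satisfies i < j and arr[i] > arr[j].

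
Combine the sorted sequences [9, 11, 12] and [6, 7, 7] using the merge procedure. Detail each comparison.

Merging process:

Compare 9 vs 6: take 6 from right. Merged: [6]
Compare 9 vs 7: take 7 from right. Merged: [6, 7]
Compare 9 vs 7: take 7 from right. Merged: [6, 7, 7]
Append remaining from left: [9, 11, 12]. Merged: [6, 7, 7, 9, 11, 12]

Final merged array: [6, 7, 7, 9, 11, 12]
Total comparisons: 3

The merged array is [6, 7, 7, 9, 11, 12], requiring 3 comparisons. The merge step runs in O(n) time where n is the total number of elements.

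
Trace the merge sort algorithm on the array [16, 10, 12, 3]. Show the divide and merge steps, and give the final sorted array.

Merge sort trace:

Split: [16, 10, 12, 3] -> [16, 10] and [12, 3]
  Split: [16, 10] -> [16] and [10]
  Merge: [16] + [10] -> [10, 16]
  Split: [12, 3] -> [12] and [3]
  Merge: [12] + [3] -> [3, 12]
Merge: [10, 16] + [3, 12] -> [3, 10, 12, 16]

Final sorted array: [3, 10, 12, 16]

The merge sort proceeds by recursively splitting the array and merging sorted halves.
After all merges, the sorted array is [3, 10, 12, 16].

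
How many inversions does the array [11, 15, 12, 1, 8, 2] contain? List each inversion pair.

Finding inversions in [11, 15, 12, 1, 8, 2]:

(0, 3): arr[0]=11 > arr[3]=1
(0, 4): arr[0]=11 > arr[4]=8
(0, 5): arr[0]=11 > arr[5]=2
(1, 2): arr[1]=15 > arr[2]=12
(1, 3): arr[1]=15 > arr[3]=1
(1, 4): arr[1]=15 > arr[4]=8
(1, 5): arr[1]=15 > arr[5]=2
(2, 3): arr[2]=12 > arr[3]=1
(2, 4): arr[2]=12 > arr[4]=8
(2, 5): arr[2]=12 > arr[5]=2
(4, 5): arr[4]=8 > arr[5]=2

Total inversions: 11

The array has 11 inversion(s): (0,3), (0,4), (0,5), (1,2), (1,3), (1,4), (1,5), (2,3), (2,4), (2,5), (4,5). Each pair (i,j) satisfies i < j and arr[i] > arr[j].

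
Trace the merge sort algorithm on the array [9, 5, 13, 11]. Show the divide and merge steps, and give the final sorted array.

Merge sort trace:

Split: [9, 5, 13, 11] -> [9, 5] and [13, 11]
  Split: [9, 5] -> [9] and [5]
  Merge: [9] + [5] -> [5, 9]
  Split: [13, 11] -> [13] and [11]
  Merge: [13] + [11] -> [11, 13]
Merge: [5, 9] + [11, 13] -> [5, 9, 11, 13]

Final sorted array: [5, 9, 11, 13]

The merge sort proceeds by recursively splitting the array and merging sorted halves.
After all merges, the sorted array is [5, 9, 11, 13].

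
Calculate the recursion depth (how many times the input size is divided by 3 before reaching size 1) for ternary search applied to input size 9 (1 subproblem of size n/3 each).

For divide and conquer with division factor 3:

Problem sizes at each level:
Level 0: 9
Level 1: 3
Level 2: 1

The root is level 0 and the size-1 base case is level 2 (the tree spans levels 0 through 2, i.e. 3 levels counting the root), so the depth is the number of divisions: log_3(9) = 2

The recursion tree depth is log_3(9) = 2. At each level, the problem size is divided by 3, so it takes 2 divisions to reduce to a base case of size 1. The algorithm makes 1 recursive call at each level.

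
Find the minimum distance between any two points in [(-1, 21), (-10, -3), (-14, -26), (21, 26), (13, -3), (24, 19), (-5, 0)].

Computing all pairwise distances among 7 points:

d((-1, 21), (-10, -3)) = 25.632
d((-1, 21), (-14, -26)) = 48.7647
d((-1, 21), (21, 26)) = 22.561
d((-1, 21), (13, -3)) = 27.7849
d((-1, 21), (24, 19)) = 25.0799
d((-1, 21), (-5, 0)) = 21.3776
d((-10, -3), (-14, -26)) = 23.3452
d((-10, -3), (21, 26)) = 42.45
d((-10, -3), (13, -3)) = 23.0
d((-10, -3), (24, 19)) = 40.4969
d((-10, -3), (-5, 0)) = 5.831 <-- minimum
d((-14, -26), (21, 26)) = 62.6817
d((-14, -26), (13, -3)) = 35.4683
d((-14, -26), (24, 19)) = 58.8982
d((-14, -26), (-5, 0)) = 27.5136
d((21, 26), (13, -3)) = 30.0832
d((21, 26), (24, 19)) = 7.6158
d((21, 26), (-5, 0)) = 36.7696
d((13, -3), (24, 19)) = 24.5967
d((13, -3), (-5, 0)) = 18.2483
d((24, 19), (-5, 0)) = 34.6699

Closest pair: (-10, -3) and (-5, 0) with distance 5.831

The closest pair is (-10, -3) and (-5, 0) with Euclidean distance 5.831. For 7 points, brute-force pairwise comparison is shown above. For large n, the divide-and-conquer algorithm (sort by x, recurse on halves, check the dividing strip) achieves O(n log n).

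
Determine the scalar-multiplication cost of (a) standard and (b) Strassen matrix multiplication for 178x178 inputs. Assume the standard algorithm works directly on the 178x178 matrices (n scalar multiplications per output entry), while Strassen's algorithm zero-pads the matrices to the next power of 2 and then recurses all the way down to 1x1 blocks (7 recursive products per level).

Matrix multiplication for 178x178 matrices:

Strassen's algorithm requires power-of-2 dimensions. Pad 178x178 to 256x256 (next power of 2).

Standard algorithm: 178^3 = 5639752 multiplications
Strassen's algorithm: 7^(log2(256)) = 7^8 = 5764801 multiplications
Difference: 5639752 - 5764801 = -125049 (Strassen uses MORE here due to padding overhead — for small or just-over-power-of-2 n, padding can outweigh the per-level savings)

Standard: 5639752 multiplications (178^3). Strassen: 5764801 multiplications (7^8, after padding to 256x256). Strassen reduces 8 recursive multiplications to 7 at each level.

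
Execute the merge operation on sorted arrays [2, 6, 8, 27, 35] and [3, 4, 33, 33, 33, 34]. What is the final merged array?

Merging process:

Compare 2 vs 3: take 2 from left. Merged: [2]
Compare 6 vs 3: take 3 from right. Merged: [2, 3]
Compare 6 vs 4: take 4 from right. Merged: [2, 3, 4]
Compare 6 vs 33: take 6 from left. Merged: [2, 3, 4, 6]
Compare 8 vs 33: take 8 from left. Merged: [2, 3, 4, 6, 8]
Compare 27 vs 33: take 27 from left. Merged: [2, 3, 4, 6, 8, 27]
Compare 35 vs 33: take 33 from right. Merged: [2, 3, 4, 6, 8, 27, 33]
Compare 35 vs 33: take 33 from right. Merged: [2, 3, 4, 6, 8, 27, 33, 33]
Compare 35 vs 33: take 33 from right. Merged: [2, 3, 4, 6, 8, 27, 33, 33, 33]
Compare 35 vs 34: take 34 from right. Merged: [2, 3, 4, 6, 8, 27, 33, 33, 33, 34]
Append remaining from left: [35]. Merged: [2, 3, 4, 6, 8, 27, 33, 33, 33, 34, 35]

Final merged array: [2, 3, 4, 6, 8, 27, 33, 33, 33, 34, 35]
Total comparisons: 10

The merged array is [2, 3, 4, 6, 8, 27, 33, 33, 33, 34, 35], requiring 10 comparisons. The merge step runs in O(n) time where n is the total number of elements.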